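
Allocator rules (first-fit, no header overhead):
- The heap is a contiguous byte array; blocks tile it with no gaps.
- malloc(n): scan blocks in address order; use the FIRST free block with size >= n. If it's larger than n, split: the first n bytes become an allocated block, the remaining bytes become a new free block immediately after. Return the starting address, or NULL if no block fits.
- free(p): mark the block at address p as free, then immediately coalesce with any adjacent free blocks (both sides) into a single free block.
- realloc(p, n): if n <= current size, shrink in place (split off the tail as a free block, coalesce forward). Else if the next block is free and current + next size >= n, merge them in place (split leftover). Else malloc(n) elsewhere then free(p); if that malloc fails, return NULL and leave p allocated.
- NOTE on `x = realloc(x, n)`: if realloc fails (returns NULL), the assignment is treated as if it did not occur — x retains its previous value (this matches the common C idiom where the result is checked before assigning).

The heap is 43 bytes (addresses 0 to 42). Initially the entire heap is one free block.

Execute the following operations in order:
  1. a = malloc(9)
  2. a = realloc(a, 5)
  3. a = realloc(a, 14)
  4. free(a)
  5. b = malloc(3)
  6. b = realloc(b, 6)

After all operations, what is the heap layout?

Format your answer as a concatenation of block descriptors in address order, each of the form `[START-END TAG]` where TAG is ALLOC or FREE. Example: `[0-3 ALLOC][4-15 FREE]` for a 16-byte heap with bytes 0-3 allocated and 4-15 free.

Answer: [0-5 ALLOC][6-42 FREE]

Derivation:
Op 1: a = malloc(9) -> a = 0; heap: [0-8 ALLOC][9-42 FREE]
Op 2: a = realloc(a, 5) -> a = 0; heap: [0-4 ALLOC][5-42 FREE]
Op 3: a = realloc(a, 14) -> a = 0; heap: [0-13 ALLOC][14-42 FREE]
Op 4: free(a) -> (freed a); heap: [0-42 FREE]
Op 5: b = malloc(3) -> b = 0; heap: [0-2 ALLOC][3-42 FREE]
Op 6: b = realloc(b, 6) -> b = 0; heap: [0-5 ALLOC][6-42 FREE]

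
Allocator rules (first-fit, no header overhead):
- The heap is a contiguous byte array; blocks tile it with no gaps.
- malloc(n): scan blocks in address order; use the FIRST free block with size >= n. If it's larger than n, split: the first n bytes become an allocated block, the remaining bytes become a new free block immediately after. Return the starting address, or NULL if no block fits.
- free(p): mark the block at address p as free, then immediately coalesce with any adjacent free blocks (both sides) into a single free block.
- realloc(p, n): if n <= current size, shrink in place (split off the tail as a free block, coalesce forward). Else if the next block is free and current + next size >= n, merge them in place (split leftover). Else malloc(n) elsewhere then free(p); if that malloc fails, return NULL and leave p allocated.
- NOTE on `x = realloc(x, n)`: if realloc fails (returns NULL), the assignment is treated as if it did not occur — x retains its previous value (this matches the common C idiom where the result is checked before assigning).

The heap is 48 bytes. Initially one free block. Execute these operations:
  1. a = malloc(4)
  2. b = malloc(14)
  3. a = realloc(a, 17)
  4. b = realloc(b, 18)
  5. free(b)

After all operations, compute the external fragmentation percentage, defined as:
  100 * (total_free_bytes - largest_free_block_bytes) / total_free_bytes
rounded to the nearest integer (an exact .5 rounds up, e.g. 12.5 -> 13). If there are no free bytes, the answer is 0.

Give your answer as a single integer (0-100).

Answer: 42

Derivation:
Op 1: a = malloc(4) -> a = 0; heap: [0-3 ALLOC][4-47 FREE]
Op 2: b = malloc(14) -> b = 4; heap: [0-3 ALLOC][4-17 ALLOC][18-47 FREE]
Op 3: a = realloc(a, 17) -> a = 18; heap: [0-3 FREE][4-17 ALLOC][18-34 ALLOC][35-47 FREE]
Op 4: b = realloc(b, 18) -> NULL (b unchanged); heap: [0-3 FREE][4-17 ALLOC][18-34 ALLOC][35-47 FREE]
Op 5: free(b) -> (freed b); heap: [0-17 FREE][18-34 ALLOC][35-47 FREE]
Free blocks: [18 13] total_free=31 largest=18 -> 100*(31-18)/31 = 1300/31 ≈ 41.935 -> rounds to 42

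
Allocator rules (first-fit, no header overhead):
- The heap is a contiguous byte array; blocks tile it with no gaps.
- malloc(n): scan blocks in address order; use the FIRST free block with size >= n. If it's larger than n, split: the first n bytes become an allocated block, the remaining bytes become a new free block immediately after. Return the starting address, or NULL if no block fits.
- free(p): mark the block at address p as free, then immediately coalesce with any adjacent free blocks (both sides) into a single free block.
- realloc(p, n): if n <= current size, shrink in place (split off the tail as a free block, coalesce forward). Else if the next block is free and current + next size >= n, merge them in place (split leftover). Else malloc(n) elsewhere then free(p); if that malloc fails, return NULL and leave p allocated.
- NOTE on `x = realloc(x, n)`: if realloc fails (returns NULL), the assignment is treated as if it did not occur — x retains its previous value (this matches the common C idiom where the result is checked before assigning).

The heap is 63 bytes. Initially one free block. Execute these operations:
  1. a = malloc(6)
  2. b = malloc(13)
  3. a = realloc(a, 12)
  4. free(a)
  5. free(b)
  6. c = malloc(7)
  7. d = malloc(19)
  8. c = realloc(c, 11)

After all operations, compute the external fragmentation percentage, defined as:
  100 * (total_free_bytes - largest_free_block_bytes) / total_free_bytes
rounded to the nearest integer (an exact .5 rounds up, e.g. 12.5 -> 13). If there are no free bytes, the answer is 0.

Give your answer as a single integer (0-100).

Op 1: a = malloc(6) -> a = 0; heap: [0-5 ALLOC][6-62 FREE]
Op 2: b = malloc(13) -> b = 6; heap: [0-5 ALLOC][6-18 ALLOC][19-62 FREE]
Op 3: a = realloc(a, 12) -> a = 19; heap: [0-5 FREE][6-18 ALLOC][19-30 ALLOC][31-62 FREE]
Op 4: free(a) -> (freed a); heap: [0-5 FREE][6-18 ALLOC][19-62 FREE]
Op 5: free(b) -> (freed b); heap: [0-62 FREE]
Op 6: c = malloc(7) -> c = 0; heap: [0-6 ALLOC][7-62 FREE]
Op 7: d = malloc(19) -> d = 7; heap: [0-6 ALLOC][7-25 ALLOC][26-62 FREE]
Op 8: c = realloc(c, 11) -> c = 26; heap: [0-6 FREE][7-25 ALLOC][26-36 ALLOC][37-62 FREE]
Free blocks: [7 26] total_free=33 largest=26 -> 100*(33-26)/33 = 700/33 ≈ 21.212 -> rounds to 21

Answer: 21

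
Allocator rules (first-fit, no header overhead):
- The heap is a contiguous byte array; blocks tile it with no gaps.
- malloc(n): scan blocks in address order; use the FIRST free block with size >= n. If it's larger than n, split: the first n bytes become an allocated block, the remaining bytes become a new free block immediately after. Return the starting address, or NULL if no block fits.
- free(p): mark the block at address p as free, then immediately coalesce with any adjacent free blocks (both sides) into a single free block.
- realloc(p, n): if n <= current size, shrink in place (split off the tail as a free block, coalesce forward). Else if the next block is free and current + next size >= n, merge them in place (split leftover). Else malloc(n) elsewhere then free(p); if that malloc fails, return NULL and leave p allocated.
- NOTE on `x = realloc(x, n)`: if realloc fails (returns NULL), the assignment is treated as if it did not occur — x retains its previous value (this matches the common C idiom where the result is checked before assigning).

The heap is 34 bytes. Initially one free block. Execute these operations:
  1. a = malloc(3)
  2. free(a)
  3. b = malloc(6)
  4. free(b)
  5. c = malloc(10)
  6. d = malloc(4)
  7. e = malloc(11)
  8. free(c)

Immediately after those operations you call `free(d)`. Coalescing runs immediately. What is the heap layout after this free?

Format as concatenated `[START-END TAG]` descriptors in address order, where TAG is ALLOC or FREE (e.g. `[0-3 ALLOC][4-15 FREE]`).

Op 1: a = malloc(3) -> a = 0; heap: [0-2 ALLOC][3-33 FREE]
Op 2: free(a) -> (freed a); heap: [0-33 FREE]
Op 3: b = malloc(6) -> b = 0; heap: [0-5 ALLOC][6-33 FREE]
Op 4: free(b) -> (freed b); heap: [0-33 FREE]
Op 5: c = malloc(10) -> c = 0; heap: [0-9 ALLOC][10-33 FREE]
Op 6: d = malloc(4) -> d = 10; heap: [0-9 ALLOC][10-13 ALLOC][14-33 FREE]
Op 7: e = malloc(11) -> e = 14; heap: [0-9 ALLOC][10-13 ALLOC][14-24 ALLOC][25-33 FREE]
Op 8: free(c) -> (freed c); heap: [0-9 FREE][10-13 ALLOC][14-24 ALLOC][25-33 FREE]
free(d): d = 10 -> block [10-13 ALLOC]; mark free, coalesce with adjacent free neighbors -> [0-13 FREE][14-24 ALLOC][25-33 FREE]

Answer: [0-13 FREE][14-24 ALLOC][25-33 FREE]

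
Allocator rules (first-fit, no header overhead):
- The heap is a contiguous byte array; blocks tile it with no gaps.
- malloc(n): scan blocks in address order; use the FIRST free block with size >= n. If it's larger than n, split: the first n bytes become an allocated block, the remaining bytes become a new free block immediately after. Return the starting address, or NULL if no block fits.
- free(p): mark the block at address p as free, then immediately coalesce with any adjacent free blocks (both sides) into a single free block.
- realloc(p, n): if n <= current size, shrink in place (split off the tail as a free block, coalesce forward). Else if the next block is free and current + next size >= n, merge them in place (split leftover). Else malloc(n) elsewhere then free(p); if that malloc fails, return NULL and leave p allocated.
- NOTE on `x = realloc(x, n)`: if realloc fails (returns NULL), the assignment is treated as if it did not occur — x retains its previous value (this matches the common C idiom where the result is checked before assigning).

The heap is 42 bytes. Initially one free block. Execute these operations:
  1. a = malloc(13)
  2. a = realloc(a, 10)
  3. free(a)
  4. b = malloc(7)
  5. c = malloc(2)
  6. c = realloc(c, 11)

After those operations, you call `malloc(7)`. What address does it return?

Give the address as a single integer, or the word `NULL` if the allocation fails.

Answer: 18

Derivation:
Op 1: a = malloc(13) -> a = 0; heap: [0-12 ALLOC][13-41 FREE]
Op 2: a = realloc(a, 10) -> a = 0; heap: [0-9 ALLOC][10-41 FREE]
Op 3: free(a) -> (freed a); heap: [0-41 FREE]
Op 4: b = malloc(7) -> b = 0; heap: [0-6 ALLOC][7-41 FREE]
Op 5: c = malloc(2) -> c = 7; heap: [0-6 ALLOC][7-8 ALLOC][9-41 FREE]
Op 6: c = realloc(c, 11) -> c = 7; heap: [0-6 ALLOC][7-17 ALLOC][18-41 FREE]
malloc(7): first-fit scan over [0-6 ALLOC][7-17 ALLOC][18-41 FREE] -> 18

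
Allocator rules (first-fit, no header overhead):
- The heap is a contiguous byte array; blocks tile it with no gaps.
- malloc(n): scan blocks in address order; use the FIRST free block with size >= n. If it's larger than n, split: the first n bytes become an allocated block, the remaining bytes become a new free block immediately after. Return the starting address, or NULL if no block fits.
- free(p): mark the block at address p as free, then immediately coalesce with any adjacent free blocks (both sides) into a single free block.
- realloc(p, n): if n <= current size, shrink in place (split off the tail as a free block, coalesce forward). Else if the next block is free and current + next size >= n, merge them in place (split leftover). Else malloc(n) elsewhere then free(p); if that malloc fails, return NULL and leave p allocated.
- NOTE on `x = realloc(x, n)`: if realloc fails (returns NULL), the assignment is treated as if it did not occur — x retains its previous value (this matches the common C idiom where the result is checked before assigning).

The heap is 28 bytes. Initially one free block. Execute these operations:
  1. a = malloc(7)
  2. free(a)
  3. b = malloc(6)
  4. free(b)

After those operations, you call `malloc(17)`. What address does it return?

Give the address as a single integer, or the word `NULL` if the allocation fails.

Answer: 0

Derivation:
Op 1: a = malloc(7) -> a = 0; heap: [0-6 ALLOC][7-27 FREE]
Op 2: free(a) -> (freed a); heap: [0-27 FREE]
Op 3: b = malloc(6) -> b = 0; heap: [0-5 ALLOC][6-27 FREE]
Op 4: free(b) -> (freed b); heap: [0-27 FREE]
malloc(17): first-fit scan over [0-27 FREE] -> 0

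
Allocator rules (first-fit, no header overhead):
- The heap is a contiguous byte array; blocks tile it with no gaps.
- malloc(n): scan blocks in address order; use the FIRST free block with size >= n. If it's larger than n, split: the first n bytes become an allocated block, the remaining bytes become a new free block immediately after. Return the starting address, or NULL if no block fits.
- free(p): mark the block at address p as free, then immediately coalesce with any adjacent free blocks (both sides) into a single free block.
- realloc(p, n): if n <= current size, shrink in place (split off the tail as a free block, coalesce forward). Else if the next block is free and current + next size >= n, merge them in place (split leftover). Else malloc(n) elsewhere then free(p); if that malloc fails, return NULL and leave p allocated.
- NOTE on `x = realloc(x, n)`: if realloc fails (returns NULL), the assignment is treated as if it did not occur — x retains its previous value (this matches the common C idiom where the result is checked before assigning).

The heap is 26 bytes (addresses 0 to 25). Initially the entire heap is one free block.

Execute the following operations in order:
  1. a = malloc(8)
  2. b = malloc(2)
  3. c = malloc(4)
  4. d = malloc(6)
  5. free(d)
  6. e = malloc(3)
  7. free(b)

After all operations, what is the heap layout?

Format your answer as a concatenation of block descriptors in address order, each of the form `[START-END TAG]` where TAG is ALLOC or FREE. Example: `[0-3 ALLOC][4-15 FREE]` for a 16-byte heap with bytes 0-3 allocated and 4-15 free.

Answer: [0-7 ALLOC][8-9 FREE][10-13 ALLOC][14-16 ALLOC][17-25 FREE]

Derivation:
Op 1: a = malloc(8) -> a = 0; heap: [0-7 ALLOC][8-25 FREE]
Op 2: b = malloc(2) -> b = 8; heap: [0-7 ALLOC][8-9 ALLOC][10-25 FREE]
Op 3: c = malloc(4) -> c = 10; heap: [0-7 ALLOC][8-9 ALLOC][10-13 ALLOC][14-25 FREE]
Op 4: d = malloc(6) -> d = 14; heap: [0-7 ALLOC][8-9 ALLOC][10-13 ALLOC][14-19 ALLOC][20-25 FREE]
Op 5: free(d) -> (freed d); heap: [0-7 ALLOC][8-9 ALLOC][10-13 ALLOC][14-25 FREE]
Op 6: e = malloc(3) -> e = 14; heap: [0-7 ALLOC][8-9 ALLOC][10-13 ALLOC][14-16 ALLOC][17-25 FREE]
Op 7: free(b) -> (freed b); heap: [0-7 ALLOC][8-9 FREE][10-13 ALLOC][14-16 ALLOC][17-25 FREE]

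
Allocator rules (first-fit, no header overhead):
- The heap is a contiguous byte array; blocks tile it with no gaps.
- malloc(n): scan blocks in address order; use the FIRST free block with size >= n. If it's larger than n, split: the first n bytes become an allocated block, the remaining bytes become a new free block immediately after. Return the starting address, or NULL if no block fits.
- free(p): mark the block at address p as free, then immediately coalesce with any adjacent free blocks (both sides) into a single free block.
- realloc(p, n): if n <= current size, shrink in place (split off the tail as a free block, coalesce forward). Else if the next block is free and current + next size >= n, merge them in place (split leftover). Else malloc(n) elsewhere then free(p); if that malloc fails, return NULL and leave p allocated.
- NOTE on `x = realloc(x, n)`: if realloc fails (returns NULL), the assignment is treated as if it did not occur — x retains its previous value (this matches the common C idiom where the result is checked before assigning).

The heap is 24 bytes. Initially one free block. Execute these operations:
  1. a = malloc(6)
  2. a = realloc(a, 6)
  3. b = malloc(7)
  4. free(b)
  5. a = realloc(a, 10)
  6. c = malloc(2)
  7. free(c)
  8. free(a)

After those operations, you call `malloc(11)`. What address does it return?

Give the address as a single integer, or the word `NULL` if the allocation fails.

Op 1: a = malloc(6) -> a = 0; heap: [0-5 ALLOC][6-23 FREE]
Op 2: a = realloc(a, 6) -> a = 0; heap: [0-5 ALLOC][6-23 FREE]
Op 3: b = malloc(7) -> b = 6; heap: [0-5 ALLOC][6-12 ALLOC][13-23 FREE]
Op 4: free(b) -> (freed b); heap: [0-5 ALLOC][6-23 FREE]
Op 5: a = realloc(a, 10) -> a = 0; heap: [0-9 ALLOC][10-23 FREE]
Op 6: c = malloc(2) -> c = 10; heap: [0-9 ALLOC][10-11 ALLOC][12-23 FREE]
Op 7: free(c) -> (freed c); heap: [0-9 ALLOC][10-23 FREE]
Op 8: free(a) -> (freed a); heap: [0-23 FREE]
malloc(11): first-fit scan over [0-23 FREE] -> 0

Answer: 0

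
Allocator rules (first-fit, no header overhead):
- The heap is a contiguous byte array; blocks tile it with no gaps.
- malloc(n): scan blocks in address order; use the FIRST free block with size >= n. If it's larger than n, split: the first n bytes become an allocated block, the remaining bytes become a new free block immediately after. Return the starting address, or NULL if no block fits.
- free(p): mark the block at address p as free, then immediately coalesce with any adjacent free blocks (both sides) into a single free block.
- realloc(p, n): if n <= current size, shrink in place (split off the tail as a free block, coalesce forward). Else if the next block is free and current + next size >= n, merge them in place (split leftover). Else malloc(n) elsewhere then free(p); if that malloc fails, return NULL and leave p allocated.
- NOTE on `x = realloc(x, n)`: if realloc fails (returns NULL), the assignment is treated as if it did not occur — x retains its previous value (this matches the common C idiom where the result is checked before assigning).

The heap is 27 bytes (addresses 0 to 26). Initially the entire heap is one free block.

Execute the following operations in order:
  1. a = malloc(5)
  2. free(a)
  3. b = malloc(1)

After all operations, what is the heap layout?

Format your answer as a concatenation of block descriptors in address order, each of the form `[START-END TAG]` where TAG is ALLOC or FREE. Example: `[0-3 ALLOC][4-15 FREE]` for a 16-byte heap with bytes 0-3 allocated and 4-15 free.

Answer: [0-0 ALLOC][1-26 FREE]

Derivation:
Op 1: a = malloc(5) -> a = 0; heap: [0-4 ALLOC][5-26 FREE]
Op 2: free(a) -> (freed a); heap: [0-26 FREE]
Op 3: b = malloc(1) -> b = 0; heap: [0-0 ALLOC][1-26 FREE]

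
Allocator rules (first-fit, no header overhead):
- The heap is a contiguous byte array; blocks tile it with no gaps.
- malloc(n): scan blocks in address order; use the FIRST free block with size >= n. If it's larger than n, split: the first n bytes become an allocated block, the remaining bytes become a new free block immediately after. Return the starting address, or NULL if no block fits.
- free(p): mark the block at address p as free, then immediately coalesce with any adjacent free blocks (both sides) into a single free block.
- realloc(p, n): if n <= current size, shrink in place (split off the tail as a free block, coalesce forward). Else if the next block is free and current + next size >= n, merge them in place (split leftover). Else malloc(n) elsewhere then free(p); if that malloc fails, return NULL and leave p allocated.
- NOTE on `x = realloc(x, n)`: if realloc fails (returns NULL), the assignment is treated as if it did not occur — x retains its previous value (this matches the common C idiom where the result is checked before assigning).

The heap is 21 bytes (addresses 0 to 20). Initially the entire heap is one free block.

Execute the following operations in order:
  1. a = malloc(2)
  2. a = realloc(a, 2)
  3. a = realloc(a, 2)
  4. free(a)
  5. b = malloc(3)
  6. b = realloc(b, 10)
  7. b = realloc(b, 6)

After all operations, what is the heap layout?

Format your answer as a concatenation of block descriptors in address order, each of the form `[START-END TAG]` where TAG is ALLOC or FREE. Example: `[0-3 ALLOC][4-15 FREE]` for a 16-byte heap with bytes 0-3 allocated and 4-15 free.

Op 1: a = malloc(2) -> a = 0; heap: [0-1 ALLOC][2-20 FREE]
Op 2: a = realloc(a, 2) -> a = 0; heap: [0-1 ALLOC][2-20 FREE]
Op 3: a = realloc(a, 2) -> a = 0; heap: [0-1 ALLOC][2-20 FREE]
Op 4: free(a) -> (freed a); heap: [0-20 FREE]
Op 5: b = malloc(3) -> b = 0; heap: [0-2 ALLOC][3-20 FREE]
Op 6: b = realloc(b, 10) -> b = 0; heap: [0-9 ALLOC][10-20 FREE]
Op 7: b = realloc(b, 6) -> b = 0; heap: [0-5 ALLOC][6-20 FREE]

Answer: [0-5 ALLOC][6-20 FREE]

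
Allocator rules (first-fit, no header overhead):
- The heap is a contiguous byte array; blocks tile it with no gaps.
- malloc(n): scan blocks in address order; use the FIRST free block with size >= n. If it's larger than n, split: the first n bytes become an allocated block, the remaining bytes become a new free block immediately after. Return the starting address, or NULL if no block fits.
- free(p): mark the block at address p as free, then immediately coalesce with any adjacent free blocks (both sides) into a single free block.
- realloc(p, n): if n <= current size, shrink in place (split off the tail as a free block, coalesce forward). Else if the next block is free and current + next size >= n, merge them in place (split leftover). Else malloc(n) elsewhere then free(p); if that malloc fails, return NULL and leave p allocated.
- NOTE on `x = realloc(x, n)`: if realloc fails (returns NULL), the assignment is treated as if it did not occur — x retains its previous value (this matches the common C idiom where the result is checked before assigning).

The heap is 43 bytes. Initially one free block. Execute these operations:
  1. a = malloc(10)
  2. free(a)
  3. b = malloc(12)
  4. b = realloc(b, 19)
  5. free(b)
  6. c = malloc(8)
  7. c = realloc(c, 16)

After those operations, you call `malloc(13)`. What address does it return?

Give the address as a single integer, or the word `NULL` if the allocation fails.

Answer: 16

Derivation:
Op 1: a = malloc(10) -> a = 0; heap: [0-9 ALLOC][10-42 FREE]
Op 2: free(a) -> (freed a); heap: [0-42 FREE]
Op 3: b = malloc(12) -> b = 0; heap: [0-11 ALLOC][12-42 FREE]
Op 4: b = realloc(b, 19) -> b = 0; heap: [0-18 ALLOC][19-42 FREE]
Op 5: free(b) -> (freed b); heap: [0-42 FREE]
Op 6: c = malloc(8) -> c = 0; heap: [0-7 ALLOC][8-42 FREE]
Op 7: c = realloc(c, 16) -> c = 0; heap: [0-15 ALLOC][16-42 FREE]
malloc(13): first-fit scan over [0-15 ALLOC][16-42 FREE] -> 16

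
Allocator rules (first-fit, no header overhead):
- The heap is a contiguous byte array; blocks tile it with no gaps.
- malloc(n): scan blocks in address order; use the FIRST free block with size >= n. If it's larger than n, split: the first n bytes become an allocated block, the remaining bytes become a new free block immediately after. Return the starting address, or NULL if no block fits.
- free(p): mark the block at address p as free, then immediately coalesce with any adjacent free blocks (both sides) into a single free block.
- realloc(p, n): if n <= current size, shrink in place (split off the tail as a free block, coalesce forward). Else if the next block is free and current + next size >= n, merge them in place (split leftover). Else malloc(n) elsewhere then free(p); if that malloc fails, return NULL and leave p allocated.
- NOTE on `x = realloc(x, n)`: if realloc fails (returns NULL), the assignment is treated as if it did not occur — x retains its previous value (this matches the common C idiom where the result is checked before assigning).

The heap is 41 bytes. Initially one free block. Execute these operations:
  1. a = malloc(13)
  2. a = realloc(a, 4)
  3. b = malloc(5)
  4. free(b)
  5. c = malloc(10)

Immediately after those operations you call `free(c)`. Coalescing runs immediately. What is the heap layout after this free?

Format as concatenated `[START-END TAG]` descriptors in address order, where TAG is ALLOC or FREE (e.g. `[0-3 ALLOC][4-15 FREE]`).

Op 1: a = malloc(13) -> a = 0; heap: [0-12 ALLOC][13-40 FREE]
Op 2: a = realloc(a, 4) -> a = 0; heap: [0-3 ALLOC][4-40 FREE]
Op 3: b = malloc(5) -> b = 4; heap: [0-3 ALLOC][4-8 ALLOC][9-40 FREE]
Op 4: free(b) -> (freed b); heap: [0-3 ALLOC][4-40 FREE]
Op 5: c = malloc(10) -> c = 4; heap: [0-3 ALLOC][4-13 ALLOC][14-40 FREE]
free(c): c = 4 -> block [4-13 ALLOC]; mark free, coalesce with adjacent free neighbors -> [0-3 ALLOC][4-40 FREE]

Answer: [0-3 ALLOC][4-40 FREE]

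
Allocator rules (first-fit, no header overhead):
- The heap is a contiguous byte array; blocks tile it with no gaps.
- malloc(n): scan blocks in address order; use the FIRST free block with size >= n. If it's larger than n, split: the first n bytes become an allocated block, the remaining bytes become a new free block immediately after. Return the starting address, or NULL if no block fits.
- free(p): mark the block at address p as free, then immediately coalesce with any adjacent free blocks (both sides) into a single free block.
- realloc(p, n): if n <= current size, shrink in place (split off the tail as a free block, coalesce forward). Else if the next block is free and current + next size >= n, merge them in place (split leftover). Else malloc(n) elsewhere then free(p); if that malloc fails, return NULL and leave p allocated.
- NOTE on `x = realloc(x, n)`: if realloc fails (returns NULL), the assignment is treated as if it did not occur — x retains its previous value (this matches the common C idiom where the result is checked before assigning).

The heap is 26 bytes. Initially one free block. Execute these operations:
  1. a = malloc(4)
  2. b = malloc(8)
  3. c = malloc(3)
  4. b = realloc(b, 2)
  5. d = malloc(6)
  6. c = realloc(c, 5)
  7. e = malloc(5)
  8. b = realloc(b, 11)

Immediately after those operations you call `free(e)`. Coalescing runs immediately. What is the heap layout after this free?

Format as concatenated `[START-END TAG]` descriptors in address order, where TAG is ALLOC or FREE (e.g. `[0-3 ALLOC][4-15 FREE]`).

Op 1: a = malloc(4) -> a = 0; heap: [0-3 ALLOC][4-25 FREE]
Op 2: b = malloc(8) -> b = 4; heap: [0-3 ALLOC][4-11 ALLOC][12-25 FREE]
Op 3: c = malloc(3) -> c = 12; heap: [0-3 ALLOC][4-11 ALLOC][12-14 ALLOC][15-25 FREE]
Op 4: b = realloc(b, 2) -> b = 4; heap: [0-3 ALLOC][4-5 ALLOC][6-11 FREE][12-14 ALLOC][15-25 FREE]
Op 5: d = malloc(6) -> d = 6; heap: [0-3 ALLOC][4-5 ALLOC][6-11 ALLOC][12-14 ALLOC][15-25 FREE]
Op 6: c = realloc(c, 5) -> c = 12; heap: [0-3 ALLOC][4-5 ALLOC][6-11 ALLOC][12-16 ALLOC][17-25 FREE]
Op 7: e = malloc(5) -> e = 17; heap: [0-3 ALLOC][4-5 ALLOC][6-11 ALLOC][12-16 ALLOC][17-21 ALLOC][22-25 FREE]
Op 8: b = realloc(b, 11) -> NULL (b unchanged); heap: [0-3 ALLOC][4-5 ALLOC][6-11 ALLOC][12-16 ALLOC][17-21 ALLOC][22-25 FREE]
free(e): e = 17 -> block [17-21 ALLOC]; mark free, coalesce with adjacent free neighbors -> [0-3 ALLOC][4-5 ALLOC][6-11 ALLOC][12-16 ALLOC][17-25 FREE]

Answer: [0-3 ALLOC][4-5 ALLOC][6-11 ALLOC][12-16 ALLOC][17-25 FREE]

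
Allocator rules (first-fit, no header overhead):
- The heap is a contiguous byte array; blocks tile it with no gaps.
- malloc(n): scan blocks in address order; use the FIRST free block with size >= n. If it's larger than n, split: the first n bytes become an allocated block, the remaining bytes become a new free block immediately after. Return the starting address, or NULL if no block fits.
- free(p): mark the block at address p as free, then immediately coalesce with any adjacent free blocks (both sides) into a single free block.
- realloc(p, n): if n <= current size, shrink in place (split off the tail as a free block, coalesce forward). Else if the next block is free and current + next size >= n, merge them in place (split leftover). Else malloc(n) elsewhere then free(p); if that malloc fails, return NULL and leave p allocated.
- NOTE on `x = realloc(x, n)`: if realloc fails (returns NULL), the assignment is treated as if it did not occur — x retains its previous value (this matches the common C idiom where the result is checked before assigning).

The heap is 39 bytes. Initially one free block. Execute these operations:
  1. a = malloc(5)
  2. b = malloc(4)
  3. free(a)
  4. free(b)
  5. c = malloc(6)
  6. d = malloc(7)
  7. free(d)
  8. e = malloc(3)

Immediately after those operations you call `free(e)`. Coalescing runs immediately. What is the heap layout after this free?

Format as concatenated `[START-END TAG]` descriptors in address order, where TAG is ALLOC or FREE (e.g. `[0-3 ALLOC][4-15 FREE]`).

Op 1: a = malloc(5) -> a = 0; heap: [0-4 ALLOC][5-38 FREE]
Op 2: b = malloc(4) -> b = 5; heap: [0-4 ALLOC][5-8 ALLOC][9-38 FREE]
Op 3: free(a) -> (freed a); heap: [0-4 FREE][5-8 ALLOC][9-38 FREE]
Op 4: free(b) -> (freed b); heap: [0-38 FREE]
Op 5: c = malloc(6) -> c = 0; heap: [0-5 ALLOC][6-38 FREE]
Op 6: d = malloc(7) -> d = 6; heap: [0-5 ALLOC][6-12 ALLOC][13-38 FREE]
Op 7: free(d) -> (freed d); heap: [0-5 ALLOC][6-38 FREE]
Op 8: e = malloc(3) -> e = 6; heap: [0-5 ALLOC][6-8 ALLOC][9-38 FREE]
free(e): e = 6 -> block [6-8 ALLOC]; mark free, coalesce with adjacent free neighbors -> [0-5 ALLOC][6-38 FREE]

Answer: [0-5 ALLOC][6-38 FREE]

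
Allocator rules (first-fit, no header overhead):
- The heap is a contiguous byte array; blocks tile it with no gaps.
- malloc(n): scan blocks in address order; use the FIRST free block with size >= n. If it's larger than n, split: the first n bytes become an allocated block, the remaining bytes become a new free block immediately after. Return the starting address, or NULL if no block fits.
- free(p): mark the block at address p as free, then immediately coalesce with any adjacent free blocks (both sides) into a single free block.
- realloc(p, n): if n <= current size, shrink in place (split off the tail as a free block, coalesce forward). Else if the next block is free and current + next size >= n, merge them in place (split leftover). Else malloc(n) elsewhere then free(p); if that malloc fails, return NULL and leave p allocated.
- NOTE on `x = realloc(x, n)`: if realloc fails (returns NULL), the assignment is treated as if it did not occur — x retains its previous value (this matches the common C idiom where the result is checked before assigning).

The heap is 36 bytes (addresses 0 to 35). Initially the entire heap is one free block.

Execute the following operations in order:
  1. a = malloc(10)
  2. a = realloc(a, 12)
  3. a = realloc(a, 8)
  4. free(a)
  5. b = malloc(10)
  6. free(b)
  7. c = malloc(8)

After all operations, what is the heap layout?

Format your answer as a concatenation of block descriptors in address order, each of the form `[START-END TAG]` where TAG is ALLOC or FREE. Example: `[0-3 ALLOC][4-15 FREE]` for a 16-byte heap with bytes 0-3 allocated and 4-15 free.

Op 1: a = malloc(10) -> a = 0; heap: [0-9 ALLOC][10-35 FREE]
Op 2: a = realloc(a, 12) -> a = 0; heap: [0-11 ALLOC][12-35 FREE]
Op 3: a = realloc(a, 8) -> a = 0; heap: [0-7 ALLOC][8-35 FREE]
Op 4: free(a) -> (freed a); heap: [0-35 FREE]
Op 5: b = malloc(10) -> b = 0; heap: [0-9 ALLOC][10-35 FREE]
Op 6: free(b) -> (freed b); heap: [0-35 FREE]
Op 7: c = malloc(8) -> c = 0; heap: [0-7 ALLOC][8-35 FREE]

Answer: [0-7 ALLOC][8-35 FREE]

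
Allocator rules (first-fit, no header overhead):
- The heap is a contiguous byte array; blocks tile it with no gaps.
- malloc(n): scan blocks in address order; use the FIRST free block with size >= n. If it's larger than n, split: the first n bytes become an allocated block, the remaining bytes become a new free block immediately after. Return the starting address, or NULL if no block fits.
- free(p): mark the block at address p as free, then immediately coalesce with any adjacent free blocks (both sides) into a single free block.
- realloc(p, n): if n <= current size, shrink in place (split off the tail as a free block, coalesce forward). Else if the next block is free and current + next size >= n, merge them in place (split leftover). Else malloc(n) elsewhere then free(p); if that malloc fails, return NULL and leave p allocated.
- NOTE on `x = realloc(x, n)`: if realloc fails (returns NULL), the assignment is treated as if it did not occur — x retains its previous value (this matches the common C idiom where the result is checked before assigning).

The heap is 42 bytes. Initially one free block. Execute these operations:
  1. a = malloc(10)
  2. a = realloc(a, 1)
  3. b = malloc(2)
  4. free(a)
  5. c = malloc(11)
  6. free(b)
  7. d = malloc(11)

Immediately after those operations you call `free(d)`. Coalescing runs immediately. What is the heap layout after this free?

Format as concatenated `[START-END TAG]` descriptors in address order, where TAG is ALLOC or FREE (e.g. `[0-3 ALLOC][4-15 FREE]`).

Op 1: a = malloc(10) -> a = 0; heap: [0-9 ALLOC][10-41 FREE]
Op 2: a = realloc(a, 1) -> a = 0; heap: [0-0 ALLOC][1-41 FREE]
Op 3: b = malloc(2) -> b = 1; heap: [0-0 ALLOC][1-2 ALLOC][3-41 FREE]
Op 4: free(a) -> (freed a); heap: [0-0 FREE][1-2 ALLOC][3-41 FREE]
Op 5: c = malloc(11) -> c = 3; heap: [0-0 FREE][1-2 ALLOC][3-13 ALLOC][14-41 FREE]
Op 6: free(b) -> (freed b); heap: [0-2 FREE][3-13 ALLOC][14-41 FREE]
Op 7: d = malloc(11) -> d = 14; heap: [0-2 FREE][3-13 ALLOC][14-24 ALLOC][25-41 FREE]
free(d): d = 14 -> block [14-24 ALLOC]; mark free, coalesce with adjacent free neighbors -> [0-2 FREE][3-13 ALLOC][14-41 FREE]

Answer: [0-2 FREE][3-13 ALLOC][14-41 FREE]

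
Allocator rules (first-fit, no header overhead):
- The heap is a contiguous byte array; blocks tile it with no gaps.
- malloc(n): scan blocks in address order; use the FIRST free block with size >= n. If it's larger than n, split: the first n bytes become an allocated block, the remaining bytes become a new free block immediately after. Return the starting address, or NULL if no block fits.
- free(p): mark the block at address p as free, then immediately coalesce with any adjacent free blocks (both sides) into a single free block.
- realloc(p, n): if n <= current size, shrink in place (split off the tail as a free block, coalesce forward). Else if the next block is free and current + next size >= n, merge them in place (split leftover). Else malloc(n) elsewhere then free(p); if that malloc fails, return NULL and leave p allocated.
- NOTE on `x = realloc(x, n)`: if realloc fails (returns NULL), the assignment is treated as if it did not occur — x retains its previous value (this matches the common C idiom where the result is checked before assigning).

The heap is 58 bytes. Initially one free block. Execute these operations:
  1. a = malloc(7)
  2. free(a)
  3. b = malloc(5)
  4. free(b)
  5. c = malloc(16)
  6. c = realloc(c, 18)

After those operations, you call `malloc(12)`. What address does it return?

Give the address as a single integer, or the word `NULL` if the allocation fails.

Answer: 18

Derivation:
Op 1: a = malloc(7) -> a = 0; heap: [0-6 ALLOC][7-57 FREE]
Op 2: free(a) -> (freed a); heap: [0-57 FREE]
Op 3: b = malloc(5) -> b = 0; heap: [0-4 ALLOC][5-57 FREE]
Op 4: free(b) -> (freed b); heap: [0-57 FREE]
Op 5: c = malloc(16) -> c = 0; heap: [0-15 ALLOC][16-57 FREE]
Op 6: c = realloc(c, 18) -> c = 0; heap: [0-17 ALLOC][18-57 FREE]
malloc(12): first-fit scan over [0-17 ALLOC][18-57 FREE] -> 18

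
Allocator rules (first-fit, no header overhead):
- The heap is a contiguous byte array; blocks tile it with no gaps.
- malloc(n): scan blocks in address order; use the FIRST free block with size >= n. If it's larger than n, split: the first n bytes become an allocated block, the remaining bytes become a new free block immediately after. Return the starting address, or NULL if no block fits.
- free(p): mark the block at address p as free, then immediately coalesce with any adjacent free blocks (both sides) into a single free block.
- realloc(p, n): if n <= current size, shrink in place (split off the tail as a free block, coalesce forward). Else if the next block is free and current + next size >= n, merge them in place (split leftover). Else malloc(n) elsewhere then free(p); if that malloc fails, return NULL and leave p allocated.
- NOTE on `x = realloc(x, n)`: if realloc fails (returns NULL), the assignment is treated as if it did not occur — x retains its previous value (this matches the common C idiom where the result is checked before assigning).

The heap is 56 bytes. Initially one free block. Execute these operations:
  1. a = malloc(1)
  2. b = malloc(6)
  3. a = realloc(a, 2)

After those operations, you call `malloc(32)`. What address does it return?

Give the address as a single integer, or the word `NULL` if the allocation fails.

Answer: 9

Derivation:
Op 1: a = malloc(1) -> a = 0; heap: [0-0 ALLOC][1-55 FREE]
Op 2: b = malloc(6) -> b = 1; heap: [0-0 ALLOC][1-6 ALLOC][7-55 FREE]
Op 3: a = realloc(a, 2) -> a = 7; heap: [0-0 FREE][1-6 ALLOC][7-8 ALLOC][9-55 FREE]
malloc(32): first-fit scan over [0-0 FREE][1-6 ALLOC][7-8 ALLOC][9-55 FREE] -> 9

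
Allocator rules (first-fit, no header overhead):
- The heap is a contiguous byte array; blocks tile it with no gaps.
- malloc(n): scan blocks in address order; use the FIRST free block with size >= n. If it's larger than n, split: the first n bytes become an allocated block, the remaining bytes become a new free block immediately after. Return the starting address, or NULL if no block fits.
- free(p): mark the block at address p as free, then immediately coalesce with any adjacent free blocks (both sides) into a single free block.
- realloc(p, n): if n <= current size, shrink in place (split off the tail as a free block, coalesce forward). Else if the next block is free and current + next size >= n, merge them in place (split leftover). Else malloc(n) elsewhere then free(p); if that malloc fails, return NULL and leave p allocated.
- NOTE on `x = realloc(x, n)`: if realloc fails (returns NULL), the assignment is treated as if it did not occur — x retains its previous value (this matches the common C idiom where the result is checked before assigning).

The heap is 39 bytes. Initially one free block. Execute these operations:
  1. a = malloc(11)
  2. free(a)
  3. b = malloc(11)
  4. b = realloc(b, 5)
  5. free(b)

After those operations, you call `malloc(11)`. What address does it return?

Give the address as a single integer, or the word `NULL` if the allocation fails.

Op 1: a = malloc(11) -> a = 0; heap: [0-10 ALLOC][11-38 FREE]
Op 2: free(a) -> (freed a); heap: [0-38 FREE]
Op 3: b = malloc(11) -> b = 0; heap: [0-10 ALLOC][11-38 FREE]
Op 4: b = realloc(b, 5) -> b = 0; heap: [0-4 ALLOC][5-38 FREE]
Op 5: free(b) -> (freed b); heap: [0-38 FREE]
malloc(11): first-fit scan over [0-38 FREE] -> 0

Answer: 0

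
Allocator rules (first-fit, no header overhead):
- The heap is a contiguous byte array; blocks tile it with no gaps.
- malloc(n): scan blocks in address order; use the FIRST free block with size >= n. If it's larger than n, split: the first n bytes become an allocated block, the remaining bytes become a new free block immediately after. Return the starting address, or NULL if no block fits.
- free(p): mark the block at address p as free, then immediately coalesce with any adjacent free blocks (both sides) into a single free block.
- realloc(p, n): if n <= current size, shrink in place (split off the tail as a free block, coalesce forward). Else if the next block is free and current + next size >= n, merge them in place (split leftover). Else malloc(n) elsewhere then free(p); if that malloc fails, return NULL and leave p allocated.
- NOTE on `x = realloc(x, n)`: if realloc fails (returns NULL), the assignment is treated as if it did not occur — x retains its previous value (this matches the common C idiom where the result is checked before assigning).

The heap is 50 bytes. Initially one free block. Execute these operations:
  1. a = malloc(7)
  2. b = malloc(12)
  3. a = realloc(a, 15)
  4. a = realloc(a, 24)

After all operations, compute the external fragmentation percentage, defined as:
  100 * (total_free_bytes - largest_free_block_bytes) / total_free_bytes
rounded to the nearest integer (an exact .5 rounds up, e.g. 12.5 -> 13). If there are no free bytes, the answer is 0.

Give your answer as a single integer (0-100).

Answer: 50

Derivation:
Op 1: a = malloc(7) -> a = 0; heap: [0-6 ALLOC][7-49 FREE]
Op 2: b = malloc(12) -> b = 7; heap: [0-6 ALLOC][7-18 ALLOC][19-49 FREE]
Op 3: a = realloc(a, 15) -> a = 19; heap: [0-6 FREE][7-18 ALLOC][19-33 ALLOC][34-49 FREE]
Op 4: a = realloc(a, 24) -> a = 19; heap: [0-6 FREE][7-18 ALLOC][19-42 ALLOC][43-49 FREE]
Free blocks: [7 7] total_free=14 largest=7 -> 100*(14-7)/14 = 700/14 = 50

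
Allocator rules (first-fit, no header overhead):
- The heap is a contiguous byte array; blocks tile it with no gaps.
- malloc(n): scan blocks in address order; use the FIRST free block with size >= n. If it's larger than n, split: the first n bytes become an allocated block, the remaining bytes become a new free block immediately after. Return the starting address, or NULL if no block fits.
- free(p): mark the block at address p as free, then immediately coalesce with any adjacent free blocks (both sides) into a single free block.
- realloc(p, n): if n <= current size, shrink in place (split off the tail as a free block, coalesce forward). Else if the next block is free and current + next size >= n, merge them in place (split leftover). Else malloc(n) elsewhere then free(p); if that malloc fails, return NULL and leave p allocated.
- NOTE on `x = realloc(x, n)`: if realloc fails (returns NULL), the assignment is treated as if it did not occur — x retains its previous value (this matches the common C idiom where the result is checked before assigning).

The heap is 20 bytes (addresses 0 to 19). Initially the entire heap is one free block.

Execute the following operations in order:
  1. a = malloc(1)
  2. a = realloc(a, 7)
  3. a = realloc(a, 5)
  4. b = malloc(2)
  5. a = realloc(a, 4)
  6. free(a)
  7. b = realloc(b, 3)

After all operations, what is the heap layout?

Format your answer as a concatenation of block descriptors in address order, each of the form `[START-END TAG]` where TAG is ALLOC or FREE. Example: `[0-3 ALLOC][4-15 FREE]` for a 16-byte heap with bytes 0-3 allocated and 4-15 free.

Op 1: a = malloc(1) -> a = 0; heap: [0-0 ALLOC][1-19 FREE]
Op 2: a = realloc(a, 7) -> a = 0; heap: [0-6 ALLOC][7-19 FREE]
Op 3: a = realloc(a, 5) -> a = 0; heap: [0-4 ALLOC][5-19 FREE]
Op 4: b = malloc(2) -> b = 5; heap: [0-4 ALLOC][5-6 ALLOC][7-19 FREE]
Op 5: a = realloc(a, 4) -> a = 0; heap: [0-3 ALLOC][4-4 FREE][5-6 ALLOC][7-19 FREE]
Op 6: free(a) -> (freed a); heap: [0-4 FREE][5-6 ALLOC][7-19 FREE]
Op 7: b = realloc(b, 3) -> b = 5; heap: [0-4 FREE][5-7 ALLOC][8-19 FREE]

Answer: [0-4 FREE][5-7 ALLOC][8-19 FREE]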